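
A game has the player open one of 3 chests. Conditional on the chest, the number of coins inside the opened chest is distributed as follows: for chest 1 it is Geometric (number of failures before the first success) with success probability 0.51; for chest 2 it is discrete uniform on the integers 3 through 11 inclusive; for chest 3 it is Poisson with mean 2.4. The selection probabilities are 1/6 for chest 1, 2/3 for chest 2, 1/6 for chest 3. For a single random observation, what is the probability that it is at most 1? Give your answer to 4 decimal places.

Conditional on each chest, P(X ≤ 1): 1: 0.7599; 2: 0; 3: 0.308441.
By total probability, P(X ≤ 1) = 0.166667·0.7599 + 0.666667·0 + 0.166667·0.308441 = 0.178057.

0.1781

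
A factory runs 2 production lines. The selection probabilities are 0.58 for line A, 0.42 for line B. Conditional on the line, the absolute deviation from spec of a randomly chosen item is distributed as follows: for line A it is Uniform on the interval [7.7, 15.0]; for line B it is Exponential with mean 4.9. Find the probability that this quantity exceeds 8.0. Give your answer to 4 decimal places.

Conditional on each line, P(X > 8.0): A: 0.958904; B: 0.19541.
By total probability, P(X > 8.0) = 0.58·0.958904 + 0.42·0.19541 = 0.638237.

0.6382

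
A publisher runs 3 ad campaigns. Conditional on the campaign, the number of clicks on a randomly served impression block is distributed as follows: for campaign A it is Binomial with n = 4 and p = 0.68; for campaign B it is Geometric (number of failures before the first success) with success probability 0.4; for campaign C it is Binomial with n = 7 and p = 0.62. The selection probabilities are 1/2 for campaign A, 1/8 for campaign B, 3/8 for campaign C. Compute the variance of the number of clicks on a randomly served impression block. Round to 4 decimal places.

Per component, A: μ=2.72, E[X²]=8.2688; B: μ=1.5, E[X²]=6; C: μ=4.34, E[X²]=20.4848.
E[X] = 0.5·2.72 + 0.125·1.5 + 0.375·4.34 = 3.175.
E[X²] = 0.5·8.2688 + 0.125·6 + 0.375·20.4848 = 12.5662.
Var(X) = E[X²] − (E[X])² = 12.5662 − 10.0806 = 2.48558.

2.4856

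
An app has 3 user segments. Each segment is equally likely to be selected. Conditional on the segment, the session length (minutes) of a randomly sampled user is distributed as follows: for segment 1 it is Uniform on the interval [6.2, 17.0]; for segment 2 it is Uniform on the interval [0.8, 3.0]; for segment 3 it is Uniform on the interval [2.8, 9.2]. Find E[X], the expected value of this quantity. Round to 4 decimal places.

Component means — 1: 11.6; 2: 1.9; 3: 6.
E[X] = 0.333333·11.6 + 0.333333·1.9 + 0.333333·6 = 6.5.

6.5000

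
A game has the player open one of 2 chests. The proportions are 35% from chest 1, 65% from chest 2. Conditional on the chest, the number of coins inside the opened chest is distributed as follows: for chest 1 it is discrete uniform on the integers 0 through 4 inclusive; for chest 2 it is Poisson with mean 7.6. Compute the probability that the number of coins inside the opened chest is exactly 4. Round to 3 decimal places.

Conditional on each chest, P(X = 4): 1: 0.2; 2: 0.0695673.
By total probability, P(X = 4) = 0.35·0.2 + 0.65·0.0695673 = 0.115219.

0.115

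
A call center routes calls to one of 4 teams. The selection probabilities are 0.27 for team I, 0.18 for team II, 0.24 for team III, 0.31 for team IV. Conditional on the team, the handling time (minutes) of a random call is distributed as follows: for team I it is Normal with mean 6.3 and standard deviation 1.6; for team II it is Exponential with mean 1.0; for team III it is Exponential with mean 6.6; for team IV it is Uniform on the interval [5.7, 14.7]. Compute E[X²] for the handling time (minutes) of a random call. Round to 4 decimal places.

For each component E[X²] = Var + (mean)², giving I: 42.25; II: 2; III: 87.12; IV: 110.79.
Overall E[X²] = 0.27·42.25 + 0.18·2 + 0.24·87.12 + 0.31·110.79 = 67.0212.

67.0212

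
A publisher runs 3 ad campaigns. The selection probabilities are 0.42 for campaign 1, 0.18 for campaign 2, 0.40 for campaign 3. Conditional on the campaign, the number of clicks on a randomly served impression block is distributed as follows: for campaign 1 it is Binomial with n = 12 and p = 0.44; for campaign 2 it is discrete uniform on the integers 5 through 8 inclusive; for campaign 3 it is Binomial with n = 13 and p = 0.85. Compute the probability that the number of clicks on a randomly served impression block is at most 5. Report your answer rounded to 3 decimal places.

0.278

Conditional on each campaign, P(X ≤ 5): 1: 0.555199; 2: 0.25; 3: 0.000161765.
By total probability, P(X ≤ 5) = 0.42·0.555199 + 0.18·0.25 + 0.4·0.000161765 = 0.278248.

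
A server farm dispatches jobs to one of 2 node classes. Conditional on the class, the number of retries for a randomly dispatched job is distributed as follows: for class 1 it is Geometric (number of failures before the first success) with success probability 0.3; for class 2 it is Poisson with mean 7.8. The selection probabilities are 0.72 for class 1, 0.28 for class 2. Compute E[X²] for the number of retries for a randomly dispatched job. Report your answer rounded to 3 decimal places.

28.739

For each component E[X²] = Var + (mean)², giving 1: 13.2222; 2: 68.64.
Overall E[X²] = 0.72·13.2222 + 0.28·68.64 = 28.7392.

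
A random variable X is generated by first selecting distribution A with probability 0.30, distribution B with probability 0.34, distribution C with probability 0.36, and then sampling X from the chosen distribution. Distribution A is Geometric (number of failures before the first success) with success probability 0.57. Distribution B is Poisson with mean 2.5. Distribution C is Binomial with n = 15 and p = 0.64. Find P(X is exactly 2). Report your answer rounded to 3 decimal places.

0.119

Conditional on each component, P(X = 2): A: 0.105393; B: 0.256516; C: 7.33638e-05.
By total probability, P(X = 2) = 0.3·0.105393 + 0.34·0.256516 + 0.36·7.33638e-05 = 0.11886.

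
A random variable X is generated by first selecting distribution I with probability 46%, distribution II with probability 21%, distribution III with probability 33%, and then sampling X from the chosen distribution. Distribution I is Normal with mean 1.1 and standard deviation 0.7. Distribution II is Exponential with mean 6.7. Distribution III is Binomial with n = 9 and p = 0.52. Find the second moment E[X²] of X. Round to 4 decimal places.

For each component E[X²] = Var + (mean)², giving I: 1.7; II: 89.78; III: 24.1488.
Overall E[X²] = 0.46·1.7 + 0.21·89.78 + 0.33·24.1488 = 27.6049.

27.6049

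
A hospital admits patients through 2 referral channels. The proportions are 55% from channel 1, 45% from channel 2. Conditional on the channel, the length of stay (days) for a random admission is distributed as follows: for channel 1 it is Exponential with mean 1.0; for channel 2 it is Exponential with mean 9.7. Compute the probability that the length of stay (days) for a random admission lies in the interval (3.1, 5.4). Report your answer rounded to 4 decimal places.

Conditional on each channel, P(3.1 < X < 5.4): 1: 0.0405326; 2: 0.153352.
By total probability, P(3.1 < X < 5.4) = 0.55·0.0405326 + 0.45·0.153352 = 0.0913013.

0.0913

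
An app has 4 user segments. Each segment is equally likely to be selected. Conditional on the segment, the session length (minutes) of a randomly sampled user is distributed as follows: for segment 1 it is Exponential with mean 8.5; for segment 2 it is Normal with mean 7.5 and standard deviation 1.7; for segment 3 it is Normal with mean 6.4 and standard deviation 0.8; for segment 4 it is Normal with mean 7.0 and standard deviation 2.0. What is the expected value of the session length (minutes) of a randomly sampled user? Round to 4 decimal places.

Component means — 1: 8.5; 2: 7.5; 3: 6.4; 4: 7.
E[X] = 0.25·8.5 + 0.25·7.5 + 0.25·6.4 + 0.25·7 = 7.35.

7.3500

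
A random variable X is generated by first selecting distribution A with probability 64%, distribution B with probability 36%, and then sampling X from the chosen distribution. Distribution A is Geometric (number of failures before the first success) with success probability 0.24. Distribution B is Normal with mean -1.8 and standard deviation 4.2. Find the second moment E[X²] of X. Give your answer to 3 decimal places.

For each component E[X²] = Var + (mean)², giving A: 23.2222; B: 20.88.
Overall E[X²] = 0.64·23.2222 + 0.36·20.88 = 22.379.

22.379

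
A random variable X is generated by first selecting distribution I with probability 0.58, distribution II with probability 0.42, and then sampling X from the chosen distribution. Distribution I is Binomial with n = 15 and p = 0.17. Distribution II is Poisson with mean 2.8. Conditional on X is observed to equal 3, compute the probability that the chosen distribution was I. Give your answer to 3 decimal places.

Likelihoods P(X=3 | ·): I: 0.238944; II: 0.222484.
Posterior ∝ prior × likelihood. Numerator for I: 0.58·0.238944 = 0.138587.
Normalizing constant: 0.58·0.238944 + 0.42·0.222484 = 0.23203.
P(I | observation) = 0.138587 / 0.23203 = 0.597281.

0.597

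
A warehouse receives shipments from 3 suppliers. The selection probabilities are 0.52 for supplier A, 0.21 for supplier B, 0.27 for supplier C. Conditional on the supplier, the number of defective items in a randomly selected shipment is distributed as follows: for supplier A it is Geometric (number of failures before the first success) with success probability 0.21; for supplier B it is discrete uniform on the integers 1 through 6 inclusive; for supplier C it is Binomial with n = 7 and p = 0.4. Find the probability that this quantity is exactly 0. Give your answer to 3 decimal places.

Conditional on each supplier, P(X = 0): A: 0.21; B: 0; C: 0.0279936.
By total probability, P(X = 0) = 0.52·0.21 + 0.21·0 + 0.27·0.0279936 = 0.116758.

0.117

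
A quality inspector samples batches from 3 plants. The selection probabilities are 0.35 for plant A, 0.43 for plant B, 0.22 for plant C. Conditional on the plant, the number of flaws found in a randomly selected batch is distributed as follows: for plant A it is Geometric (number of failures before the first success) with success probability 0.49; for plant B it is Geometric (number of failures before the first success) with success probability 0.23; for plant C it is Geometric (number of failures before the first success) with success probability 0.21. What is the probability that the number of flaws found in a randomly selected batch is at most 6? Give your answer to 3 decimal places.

Conditional on each plant, P(X ≤ 6): A: 0.991026; B: 0.839515; C: 0.807961.
By total probability, P(X ≤ 6) = 0.35·0.991026 + 0.43·0.839515 + 0.22·0.807961 = 0.885602.

0.886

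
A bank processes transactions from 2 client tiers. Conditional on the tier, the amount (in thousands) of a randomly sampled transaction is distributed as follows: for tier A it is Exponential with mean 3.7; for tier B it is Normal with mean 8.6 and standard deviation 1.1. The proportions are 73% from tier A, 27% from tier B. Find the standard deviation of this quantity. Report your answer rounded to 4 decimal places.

Per component, A: μ=3.7, E[X²]=27.38; B: μ=8.6, E[X²]=75.17.
E[X] = 0.73·3.7 + 0.27·8.6 = 5.023.
E[X²] = 0.73·27.38 + 0.27·75.17 = 40.2833.
Var(X) = E[X²] − (E[X])² = 40.2833 − 25.2305 = 15.0528.
SD(X) = √15.0528 = 3.87979.

3.8798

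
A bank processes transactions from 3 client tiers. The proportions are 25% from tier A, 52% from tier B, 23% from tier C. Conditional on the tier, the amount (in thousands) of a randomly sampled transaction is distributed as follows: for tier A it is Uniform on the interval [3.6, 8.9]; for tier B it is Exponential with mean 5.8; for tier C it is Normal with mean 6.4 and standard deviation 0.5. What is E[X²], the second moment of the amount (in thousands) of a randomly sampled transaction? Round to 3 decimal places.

For each component E[X²] = Var + (mean)², giving A: 41.4033; B: 67.28; C: 41.21.
Overall E[X²] = 0.25·41.4033 + 0.52·67.28 + 0.23·41.21 = 54.8147.

54.815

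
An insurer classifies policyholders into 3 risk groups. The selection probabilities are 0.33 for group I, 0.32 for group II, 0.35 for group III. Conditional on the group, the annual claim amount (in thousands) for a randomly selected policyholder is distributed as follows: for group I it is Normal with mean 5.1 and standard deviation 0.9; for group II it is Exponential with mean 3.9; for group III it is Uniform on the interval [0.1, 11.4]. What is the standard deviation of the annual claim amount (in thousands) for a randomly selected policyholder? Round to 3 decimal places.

3.073

Per component, I: μ=5.1, E[X²]=26.82; II: μ=3.9, E[X²]=30.42; III: μ=5.75, E[X²]=43.7033.
E[X] = 0.33·5.1 + 0.32·3.9 + 0.35·5.75 = 4.9435.
E[X²] = 0.33·26.82 + 0.32·30.42 + 0.35·43.7033 = 33.8812.
Var(X) = E[X²] − (E[X])² = 33.8812 − 24.4382 = 9.44297.
SD(X) = √9.44297 = 3.07294.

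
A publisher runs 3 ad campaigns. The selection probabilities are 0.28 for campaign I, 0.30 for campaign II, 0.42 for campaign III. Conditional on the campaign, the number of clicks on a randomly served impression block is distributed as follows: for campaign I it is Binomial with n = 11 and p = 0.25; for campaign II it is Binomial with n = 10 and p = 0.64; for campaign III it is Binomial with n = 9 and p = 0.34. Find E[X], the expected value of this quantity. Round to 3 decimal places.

Component means — I: 2.75; II: 6.4; III: 3.06.
E[X] = 0.28·2.75 + 0.3·6.4 + 0.42·3.06 = 3.9752.

3.975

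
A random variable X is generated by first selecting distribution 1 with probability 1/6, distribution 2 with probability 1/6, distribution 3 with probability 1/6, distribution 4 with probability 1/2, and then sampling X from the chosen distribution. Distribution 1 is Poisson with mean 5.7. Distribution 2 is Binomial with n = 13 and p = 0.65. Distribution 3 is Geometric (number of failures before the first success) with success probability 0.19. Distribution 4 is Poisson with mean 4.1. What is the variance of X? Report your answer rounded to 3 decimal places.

9.779

Per component, 1: μ=5.7, E[X²]=38.19; 2: μ=8.45, E[X²]=74.36; 3: μ=4.26316, E[X²]=40.6122; 4: μ=4.1, E[X²]=20.91.
E[X] = 0.166667·5.7 + 0.166667·8.45 + 0.166667·4.26316 + 0.5·4.1 = 5.11886.
E[X²] = 0.166667·38.19 + 0.166667·74.36 + 0.166667·40.6122 + 0.5·20.91 = 35.982.
Var(X) = E[X²] − (E[X])² = 35.982 − 26.2027 = 9.77931.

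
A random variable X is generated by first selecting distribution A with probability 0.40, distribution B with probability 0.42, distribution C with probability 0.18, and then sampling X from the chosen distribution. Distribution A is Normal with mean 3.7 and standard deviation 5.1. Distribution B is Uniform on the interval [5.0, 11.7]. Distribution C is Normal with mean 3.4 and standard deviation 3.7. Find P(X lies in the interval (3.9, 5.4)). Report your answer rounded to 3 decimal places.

0.098

Conditional on each component, P(3.9 < X < 5.4): A: 0.114918; B: 0.0597015; C: 0.15184.
By total probability, P(3.9 < X < 5.4) = 0.4·0.114918 + 0.42·0.0597015 + 0.18·0.15184 = 0.098373.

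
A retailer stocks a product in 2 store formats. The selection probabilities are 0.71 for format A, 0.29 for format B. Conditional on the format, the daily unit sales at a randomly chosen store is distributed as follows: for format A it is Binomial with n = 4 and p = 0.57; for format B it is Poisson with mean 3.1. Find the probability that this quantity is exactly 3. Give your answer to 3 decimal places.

0.291

Conditional on each format, P(X = 3): A: 0.318532; B: 0.223677.
By total probability, P(X = 3) = 0.71·0.318532 + 0.29·0.223677 = 0.291024.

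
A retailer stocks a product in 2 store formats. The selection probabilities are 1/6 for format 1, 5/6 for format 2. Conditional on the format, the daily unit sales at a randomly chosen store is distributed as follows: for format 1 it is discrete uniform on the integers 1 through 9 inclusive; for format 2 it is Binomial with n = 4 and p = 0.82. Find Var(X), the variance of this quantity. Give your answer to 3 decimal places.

Per component, 1: μ=5, E[X²]=31.6667; 2: μ=3.28, E[X²]=11.3488.
E[X] = 0.166667·5 + 0.833333·3.28 = 3.56667.
E[X²] = 0.166667·31.6667 + 0.833333·11.3488 = 14.7351.
Var(X) = E[X²] − (E[X])² = 14.7351 − 12.7211 = 2.014.

2.014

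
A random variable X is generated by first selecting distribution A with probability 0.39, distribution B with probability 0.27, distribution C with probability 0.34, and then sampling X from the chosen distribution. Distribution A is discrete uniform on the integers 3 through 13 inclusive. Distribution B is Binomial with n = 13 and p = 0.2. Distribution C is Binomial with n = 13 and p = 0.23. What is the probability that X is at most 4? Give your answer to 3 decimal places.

0.600

Conditional on each component, P(X ≤ 4): A: 0.181818; B: 0.900869; C: 0.841452.
By total probability, P(X ≤ 4) = 0.39·0.181818 + 0.27·0.900869 + 0.34·0.841452 = 0.600237.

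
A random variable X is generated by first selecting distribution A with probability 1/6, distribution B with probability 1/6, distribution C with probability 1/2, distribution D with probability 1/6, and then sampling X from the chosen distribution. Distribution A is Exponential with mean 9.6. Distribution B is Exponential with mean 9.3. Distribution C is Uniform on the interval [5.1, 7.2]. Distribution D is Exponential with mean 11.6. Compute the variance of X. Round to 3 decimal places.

Per component, A: μ=9.6, E[X²]=184.32; B: μ=9.3, E[X²]=172.98; C: μ=6.15, E[X²]=38.19; D: μ=11.6, E[X²]=269.12.
E[X] = 0.166667·9.6 + 0.166667·9.3 + 0.5·6.15 + 0.166667·11.6 = 8.15833.
E[X²] = 0.166667·184.32 + 0.166667·172.98 + 0.5·38.19 + 0.166667·269.12 = 123.498.
Var(X) = E[X²] − (E[X])² = 123.498 − 66.5584 = 56.9399.

56.940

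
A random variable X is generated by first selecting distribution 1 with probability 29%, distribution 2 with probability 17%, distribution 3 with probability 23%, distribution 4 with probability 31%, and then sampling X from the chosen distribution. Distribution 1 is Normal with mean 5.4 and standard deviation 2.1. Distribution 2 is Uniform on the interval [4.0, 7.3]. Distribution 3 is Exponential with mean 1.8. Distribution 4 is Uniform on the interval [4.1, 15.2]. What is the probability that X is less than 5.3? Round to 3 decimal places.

0.458

Conditional on each component, P(X < 5.3): 1: 0.48101; 2: 0.393939; 3: 0.947369; 4: 0.108108.
By total probability, P(X < 5.3) = 0.29·0.48101 + 0.17·0.393939 + 0.23·0.947369 + 0.31·0.108108 = 0.457871.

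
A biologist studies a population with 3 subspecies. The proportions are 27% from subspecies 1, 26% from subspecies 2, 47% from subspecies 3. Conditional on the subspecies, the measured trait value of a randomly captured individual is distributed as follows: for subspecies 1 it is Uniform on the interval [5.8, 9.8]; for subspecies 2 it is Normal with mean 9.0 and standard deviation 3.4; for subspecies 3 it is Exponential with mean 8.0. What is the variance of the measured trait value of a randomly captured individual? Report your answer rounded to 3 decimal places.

Per component, 1: μ=7.8, E[X²]=62.1733; 2: μ=9, E[X²]=92.56; 3: μ=8, E[X²]=128.
E[X] = 0.27·7.8 + 0.26·9 + 0.47·8 = 8.206.
E[X²] = 0.27·62.1733 + 0.26·92.56 + 0.47·128 = 101.012.
Var(X) = E[X²] − (E[X])² = 101.012 − 67.3384 = 33.674.

33.674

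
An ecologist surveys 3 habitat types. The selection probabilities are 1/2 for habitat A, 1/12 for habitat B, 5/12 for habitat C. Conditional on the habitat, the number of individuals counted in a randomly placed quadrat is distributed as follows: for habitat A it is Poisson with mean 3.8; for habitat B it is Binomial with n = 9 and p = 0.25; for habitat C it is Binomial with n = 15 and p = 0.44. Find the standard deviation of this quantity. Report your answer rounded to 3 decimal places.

Per component, A: μ=3.8, E[X²]=18.24; B: μ=2.25, E[X²]=6.75; C: μ=6.6, E[X²]=47.256.
E[X] = 0.5·3.8 + 0.0833333·2.25 + 0.416667·6.6 = 4.8375.
E[X²] = 0.5·18.24 + 0.0833333·6.75 + 0.416667·47.256 = 29.3725.
Var(X) = E[X²] − (E[X])² = 29.3725 − 23.4014 = 5.97109.
SD(X) = √5.97109 = 2.44358.

2.444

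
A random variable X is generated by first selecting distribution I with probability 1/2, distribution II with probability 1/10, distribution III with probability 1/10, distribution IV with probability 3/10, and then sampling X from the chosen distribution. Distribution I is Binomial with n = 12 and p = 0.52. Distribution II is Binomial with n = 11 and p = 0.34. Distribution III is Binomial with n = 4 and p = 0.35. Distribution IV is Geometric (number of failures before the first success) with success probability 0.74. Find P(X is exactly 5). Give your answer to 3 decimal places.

0.106

Conditional on each component, P(X = 5): I: 0.176779; II: 0.1735; III: 0; IV: 0.000879222.
By total probability, P(X = 5) = 0.5·0.176779 + 0.1·0.1735 + 0.1·0 + 0.3·0.000879222 = 0.106003.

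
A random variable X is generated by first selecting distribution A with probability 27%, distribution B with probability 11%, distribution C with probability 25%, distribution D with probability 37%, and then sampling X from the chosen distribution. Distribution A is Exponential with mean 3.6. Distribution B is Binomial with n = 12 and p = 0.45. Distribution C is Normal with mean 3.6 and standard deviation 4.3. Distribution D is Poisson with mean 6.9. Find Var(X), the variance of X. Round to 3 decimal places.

Per component, A: μ=3.6, E[X²]=25.92; B: μ=5.4, E[X²]=32.13; C: μ=3.6, E[X²]=31.45; D: μ=6.9, E[X²]=54.51.
E[X] = 0.27·3.6 + 0.11·5.4 + 0.25·3.6 + 0.37·6.9 = 5.019.
E[X²] = 0.27·25.92 + 0.11·32.13 + 0.25·31.45 + 0.37·54.51 = 38.5639.
Var(X) = E[X²] − (E[X])² = 38.5639 − 25.1904 = 13.3735.

13.374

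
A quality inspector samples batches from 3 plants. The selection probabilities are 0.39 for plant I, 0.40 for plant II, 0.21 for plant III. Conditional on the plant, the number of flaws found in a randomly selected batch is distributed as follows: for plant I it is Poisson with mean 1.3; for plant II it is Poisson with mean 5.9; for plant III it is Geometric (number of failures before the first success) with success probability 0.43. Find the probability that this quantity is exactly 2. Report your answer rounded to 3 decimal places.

Conditional on each plant, P(X = 2): I: 0.230289; II: 0.04768; III: 0.139707.
By total probability, P(X = 2) = 0.39·0.230289 + 0.4·0.04768 + 0.21·0.139707 = 0.138223.

0.138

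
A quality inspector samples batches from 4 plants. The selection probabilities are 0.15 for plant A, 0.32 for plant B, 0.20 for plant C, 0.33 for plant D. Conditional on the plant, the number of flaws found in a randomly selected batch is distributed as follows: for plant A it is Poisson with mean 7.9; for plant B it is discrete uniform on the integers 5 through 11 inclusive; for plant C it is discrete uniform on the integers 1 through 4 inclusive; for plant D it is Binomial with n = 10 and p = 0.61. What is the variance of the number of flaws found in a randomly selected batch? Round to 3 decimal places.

Per component, A: μ=7.9, E[X²]=70.31; B: μ=8, E[X²]=68; C: μ=2.5, E[X²]=7.5; D: μ=6.1, E[X²]=39.589.
E[X] = 0.15·7.9 + 0.32·8 + 0.2·2.5 + 0.33·6.1 = 6.258.
E[X²] = 0.15·70.31 + 0.32·68 + 0.2·7.5 + 0.33·39.589 = 46.8709.
Var(X) = E[X²] − (E[X])² = 46.8709 − 39.1626 = 7.70831.

7.708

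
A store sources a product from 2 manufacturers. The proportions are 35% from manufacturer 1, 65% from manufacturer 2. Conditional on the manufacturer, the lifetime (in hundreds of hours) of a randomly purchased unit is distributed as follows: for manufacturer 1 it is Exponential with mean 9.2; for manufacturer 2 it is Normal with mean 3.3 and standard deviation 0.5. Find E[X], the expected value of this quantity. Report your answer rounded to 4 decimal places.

Component means — 1: 9.2; 2: 3.3.
E[X] = 0.35·9.2 + 0.65·3.3 = 5.365.

5.3650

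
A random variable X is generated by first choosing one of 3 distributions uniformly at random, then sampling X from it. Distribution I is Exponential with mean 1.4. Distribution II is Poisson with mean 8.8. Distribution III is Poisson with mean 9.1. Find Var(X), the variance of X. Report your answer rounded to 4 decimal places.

19.3022

Per component, I: μ=1.4, E[X²]=3.92; II: μ=8.8, E[X²]=86.24; III: μ=9.1, E[X²]=91.91.
E[X] = 0.333333·1.4 + 0.333333·8.8 + 0.333333·9.1 = 6.43333.
E[X²] = 0.333333·3.92 + 0.333333·86.24 + 0.333333·91.91 = 60.69.
Var(X) = E[X²] − (E[X])² = 60.69 − 41.3878 = 19.3022.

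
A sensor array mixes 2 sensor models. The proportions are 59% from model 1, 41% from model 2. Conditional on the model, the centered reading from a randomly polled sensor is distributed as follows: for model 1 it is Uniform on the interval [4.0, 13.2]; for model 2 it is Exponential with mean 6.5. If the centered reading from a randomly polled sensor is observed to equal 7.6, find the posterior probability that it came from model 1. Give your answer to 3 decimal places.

0.766

Likelihoods f(7.6 | ·): 1: 0.108696; 2: 0.0477855.
Posterior ∝ prior × likelihood. Numerator for 1: 0.59·0.108696 = 0.0641304.
Normalizing constant: 0.59·0.108696 + 0.41·0.0477855 = 0.0837225.
P(1 | observation) = 0.0641304 / 0.0837225 = 0.765988.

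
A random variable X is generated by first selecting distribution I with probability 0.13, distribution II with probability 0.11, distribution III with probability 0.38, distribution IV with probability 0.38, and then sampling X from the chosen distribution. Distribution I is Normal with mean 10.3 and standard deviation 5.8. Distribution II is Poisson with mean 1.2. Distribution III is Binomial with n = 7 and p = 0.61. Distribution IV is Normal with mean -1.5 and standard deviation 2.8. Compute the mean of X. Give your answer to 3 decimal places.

2.524

Component means — I: 10.3; II: 1.2; III: 4.27; IV: -1.5.
E[X] = 0.13·10.3 + 0.11·1.2 + 0.38·4.27 + 0.38·-1.5 = 2.5236.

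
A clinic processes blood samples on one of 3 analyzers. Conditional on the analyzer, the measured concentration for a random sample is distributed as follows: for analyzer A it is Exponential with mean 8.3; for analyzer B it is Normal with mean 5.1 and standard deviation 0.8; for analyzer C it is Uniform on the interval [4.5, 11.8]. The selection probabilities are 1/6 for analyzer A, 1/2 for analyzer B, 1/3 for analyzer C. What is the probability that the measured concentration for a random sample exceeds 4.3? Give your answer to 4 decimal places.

Conditional on each analyzer, P(X > 4.3): A: 0.595668; B: 0.841345; C: 1.
By total probability, P(X > 4.3) = 0.166667·0.595668 + 0.5·0.841345 + 0.333333·1 = 0.853284.

0.8533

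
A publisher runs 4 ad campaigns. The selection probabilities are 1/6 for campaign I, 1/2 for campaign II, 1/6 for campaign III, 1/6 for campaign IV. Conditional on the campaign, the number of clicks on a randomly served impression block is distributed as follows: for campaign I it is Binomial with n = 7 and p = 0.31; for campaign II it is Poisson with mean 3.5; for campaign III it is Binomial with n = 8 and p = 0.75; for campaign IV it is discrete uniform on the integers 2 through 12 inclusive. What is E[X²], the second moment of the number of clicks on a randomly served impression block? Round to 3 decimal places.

24.993

For each component E[X²] = Var + (mean)², giving I: 6.2062; II: 15.75; III: 37.5; IV: 59.
Overall E[X²] = 0.166667·6.2062 + 0.5·15.75 + 0.166667·37.5 + 0.166667·59 = 24.9927.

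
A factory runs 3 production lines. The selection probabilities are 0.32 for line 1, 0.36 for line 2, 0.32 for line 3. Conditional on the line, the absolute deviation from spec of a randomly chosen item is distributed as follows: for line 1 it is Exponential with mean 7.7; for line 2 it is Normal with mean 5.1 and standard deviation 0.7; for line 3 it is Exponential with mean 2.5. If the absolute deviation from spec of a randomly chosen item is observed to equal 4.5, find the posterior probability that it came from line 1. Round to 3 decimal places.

Likelihoods f(4.5 | ·): 1: 0.0723937; 2: 0.394707; 3: 0.0661196.
Posterior ∝ prior × likelihood. Numerator for 1: 0.32·0.0723937 = 0.023166.
Normalizing constant: 0.32·0.0723937 + 0.36·0.394707 + 0.32·0.0661196 = 0.186419.
P(1 | observation) = 0.023166 / 0.186419 = 0.124268.

0.124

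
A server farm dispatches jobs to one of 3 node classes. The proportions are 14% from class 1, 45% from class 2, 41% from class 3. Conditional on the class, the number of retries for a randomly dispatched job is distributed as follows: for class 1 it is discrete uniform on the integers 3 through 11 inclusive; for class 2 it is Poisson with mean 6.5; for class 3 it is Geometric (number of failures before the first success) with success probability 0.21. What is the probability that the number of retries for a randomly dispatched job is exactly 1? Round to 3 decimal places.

Conditional on each class, P(X = 1): 1: 0; 2: 0.00977235; 3: 0.1659.
By total probability, P(X = 1) = 0.14·0 + 0.45·0.00977235 + 0.41·0.1659 = 0.0724166.

0.072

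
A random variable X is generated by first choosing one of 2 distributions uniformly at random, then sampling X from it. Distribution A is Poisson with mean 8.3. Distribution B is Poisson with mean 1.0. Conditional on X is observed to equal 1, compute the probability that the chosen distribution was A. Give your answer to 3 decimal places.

0.006

Likelihoods P(X=1 | ·): A: 0.00206269; B: 0.367879.
Posterior ∝ prior × likelihood. Numerator for A: 0.5·0.00206269 = 0.00103134.
Normalizing constant: 0.5·0.00206269 + 0.5·0.367879 = 0.184971.
P(A | observation) = 0.00103134 / 0.184971 = 0.00557571.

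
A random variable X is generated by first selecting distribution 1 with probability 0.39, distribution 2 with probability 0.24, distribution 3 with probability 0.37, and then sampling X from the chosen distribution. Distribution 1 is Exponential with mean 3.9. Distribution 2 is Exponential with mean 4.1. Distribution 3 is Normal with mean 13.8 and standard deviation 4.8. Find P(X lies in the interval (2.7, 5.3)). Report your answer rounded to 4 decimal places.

0.1636

Conditional on each component, P(2.7 < X < 5.3): 1: 0.243496; 2: 0.243075; 3: 0.0279191.
By total probability, P(2.7 < X < 5.3) = 0.39·0.243496 + 0.24·0.243075 + 0.37·0.0279191 = 0.163631.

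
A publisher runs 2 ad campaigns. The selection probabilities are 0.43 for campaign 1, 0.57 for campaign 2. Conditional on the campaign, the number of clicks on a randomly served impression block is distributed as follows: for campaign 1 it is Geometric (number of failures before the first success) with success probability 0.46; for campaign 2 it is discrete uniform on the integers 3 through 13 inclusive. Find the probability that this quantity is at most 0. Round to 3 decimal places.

Conditional on each campaign, P(X ≤ 0): 1: 0.46; 2: 0.
By total probability, P(X ≤ 0) = 0.43·0.46 + 0.57·0 = 0.1978.

0.198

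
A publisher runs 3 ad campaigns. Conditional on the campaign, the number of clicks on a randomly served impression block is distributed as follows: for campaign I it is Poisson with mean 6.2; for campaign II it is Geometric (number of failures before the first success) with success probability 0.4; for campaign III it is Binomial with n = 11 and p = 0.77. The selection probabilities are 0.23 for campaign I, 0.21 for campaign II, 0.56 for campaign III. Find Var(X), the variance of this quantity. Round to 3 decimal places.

10.748

Per component, I: μ=6.2, E[X²]=44.64; II: μ=1.5, E[X²]=6; III: μ=8.47, E[X²]=73.689.
E[X] = 0.23·6.2 + 0.21·1.5 + 0.56·8.47 = 6.4842.
E[X²] = 0.23·44.64 + 0.21·6 + 0.56·73.689 = 52.793.
Var(X) = E[X²] − (E[X])² = 52.793 − 42.0448 = 10.7482.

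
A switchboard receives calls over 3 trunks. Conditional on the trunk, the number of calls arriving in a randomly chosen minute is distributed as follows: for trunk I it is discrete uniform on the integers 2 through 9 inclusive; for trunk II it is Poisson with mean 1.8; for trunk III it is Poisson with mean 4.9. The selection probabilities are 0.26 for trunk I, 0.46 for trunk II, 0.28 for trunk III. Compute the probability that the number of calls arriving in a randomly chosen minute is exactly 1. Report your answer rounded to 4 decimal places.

Conditional on each trunk, P(X = 1): I: 0; II: 0.297538; III: 0.0364883.
By total probability, P(X = 1) = 0.26·0 + 0.46·0.297538 + 0.28·0.0364883 = 0.147084.

0.1471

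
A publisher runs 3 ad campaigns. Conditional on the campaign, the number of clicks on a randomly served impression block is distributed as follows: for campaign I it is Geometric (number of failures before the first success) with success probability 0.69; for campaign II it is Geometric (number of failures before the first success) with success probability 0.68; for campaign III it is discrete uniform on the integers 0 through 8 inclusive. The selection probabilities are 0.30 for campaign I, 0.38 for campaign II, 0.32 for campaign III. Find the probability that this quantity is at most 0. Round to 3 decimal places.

Conditional on each campaign, P(X ≤ 0): I: 0.69; II: 0.68; III: 0.111111.
By total probability, P(X ≤ 0) = 0.3·0.69 + 0.38·0.68 + 0.32·0.111111 = 0.500956.

0.501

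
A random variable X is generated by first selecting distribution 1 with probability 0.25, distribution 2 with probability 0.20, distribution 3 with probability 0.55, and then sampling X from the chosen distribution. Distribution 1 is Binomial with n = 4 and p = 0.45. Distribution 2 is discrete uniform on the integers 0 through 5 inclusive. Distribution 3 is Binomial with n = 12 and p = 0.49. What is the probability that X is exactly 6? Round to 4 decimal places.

Conditional on each component, P(X = 6): 1: 0; 2: 0; 3: 0.225045.
By total probability, P(X = 6) = 0.25·0 + 0.2·0 + 0.55·0.225045 = 0.123775.

0.1238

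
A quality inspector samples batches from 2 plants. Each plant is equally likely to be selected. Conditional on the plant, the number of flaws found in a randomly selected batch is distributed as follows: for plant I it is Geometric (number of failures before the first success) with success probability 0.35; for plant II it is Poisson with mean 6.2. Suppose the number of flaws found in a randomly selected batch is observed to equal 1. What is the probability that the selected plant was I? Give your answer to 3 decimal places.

0.948

Likelihoods P(X=1 | ·): I: 0.2275; II: 0.0125825.
Posterior ∝ prior × likelihood. Numerator for I: 0.5·0.2275 = 0.11375.
Normalizing constant: 0.5·0.2275 + 0.5·0.0125825 = 0.120041.
P(I | observation) = 0.11375 / 0.120041 = 0.947591.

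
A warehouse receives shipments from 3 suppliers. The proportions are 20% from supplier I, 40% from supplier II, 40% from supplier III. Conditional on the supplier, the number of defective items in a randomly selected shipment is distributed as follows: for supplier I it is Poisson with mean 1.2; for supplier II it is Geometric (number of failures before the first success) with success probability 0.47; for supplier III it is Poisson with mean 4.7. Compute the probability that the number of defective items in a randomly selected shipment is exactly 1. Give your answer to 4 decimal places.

Conditional on each supplier, P(X = 1): I: 0.361433; II: 0.2491; III: 0.0427478.
By total probability, P(X = 1) = 0.2·0.361433 + 0.4·0.2491 + 0.4·0.0427478 = 0.189026.

0.1890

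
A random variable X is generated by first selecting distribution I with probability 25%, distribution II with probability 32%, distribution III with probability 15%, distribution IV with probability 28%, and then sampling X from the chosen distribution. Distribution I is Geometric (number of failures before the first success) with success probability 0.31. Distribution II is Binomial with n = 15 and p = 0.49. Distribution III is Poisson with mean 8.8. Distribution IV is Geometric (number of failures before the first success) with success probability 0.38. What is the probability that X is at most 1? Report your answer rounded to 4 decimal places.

0.3038

Conditional on each component, P(X ≤ 1): I: 0.5239; II: 0.000633002; III: 0.00147718; IV: 0.6156.
By total probability, P(X ≤ 1) = 0.25·0.5239 + 0.32·0.000633002 + 0.15·0.00147718 + 0.28·0.6156 = 0.303767.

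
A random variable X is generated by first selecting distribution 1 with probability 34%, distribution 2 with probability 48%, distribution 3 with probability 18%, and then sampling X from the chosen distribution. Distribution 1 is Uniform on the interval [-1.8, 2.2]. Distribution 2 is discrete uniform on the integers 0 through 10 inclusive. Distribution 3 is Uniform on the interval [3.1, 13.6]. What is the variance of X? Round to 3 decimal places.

15.702

Per component, 1: μ=0.2, E[X²]=1.37333; 2: μ=5, E[X²]=35; 3: μ=8.35, E[X²]=78.91.
E[X] = 0.34·0.2 + 0.48·5 + 0.18·8.35 = 3.971.
E[X²] = 0.34·1.37333 + 0.48·35 + 0.18·78.91 = 31.4707.
Var(X) = E[X²] − (E[X])² = 31.4707 − 15.7688 = 15.7019.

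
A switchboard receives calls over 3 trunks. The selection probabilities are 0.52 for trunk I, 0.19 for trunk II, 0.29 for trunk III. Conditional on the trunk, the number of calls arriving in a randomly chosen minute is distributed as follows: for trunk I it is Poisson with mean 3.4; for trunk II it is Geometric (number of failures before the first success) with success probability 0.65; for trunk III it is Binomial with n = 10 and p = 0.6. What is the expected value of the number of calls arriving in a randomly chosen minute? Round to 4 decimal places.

Component means — I: 3.4; II: 0.538462; III: 6.
E[X] = 0.52·3.4 + 0.19·0.538462 + 0.29·6 = 3.61031.

3.6103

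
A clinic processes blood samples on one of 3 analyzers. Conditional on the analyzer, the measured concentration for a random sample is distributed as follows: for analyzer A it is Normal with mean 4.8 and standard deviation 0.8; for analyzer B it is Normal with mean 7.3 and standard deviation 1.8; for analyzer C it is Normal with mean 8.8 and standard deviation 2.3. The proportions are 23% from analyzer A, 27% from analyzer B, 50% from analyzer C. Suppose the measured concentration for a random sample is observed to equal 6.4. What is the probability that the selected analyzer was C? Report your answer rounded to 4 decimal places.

0.4241

Likelihoods f(6.4 | ·): A: 0.0674887; B: 0.195592; C: 0.100633.
Posterior ∝ prior × likelihood. Numerator for C: 0.5·0.100633 = 0.0503167.
Normalizing constant: 0.23·0.0674887 + 0.27·0.195592 + 0.5·0.100633 = 0.118649.
P(C | observation) = 0.0503167 / 0.118649 = 0.424081.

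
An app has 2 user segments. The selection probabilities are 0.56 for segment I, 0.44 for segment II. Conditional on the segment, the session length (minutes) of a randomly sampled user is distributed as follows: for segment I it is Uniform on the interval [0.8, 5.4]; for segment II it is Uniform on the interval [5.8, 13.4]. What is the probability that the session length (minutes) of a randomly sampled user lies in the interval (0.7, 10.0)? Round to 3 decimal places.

0.803

Conditional on each segment, P(0.7 < X < 10.0): I: 1; II: 0.552632.
By total probability, P(0.7 < X < 10.0) = 0.56·1 + 0.44·0.552632 = 0.803158.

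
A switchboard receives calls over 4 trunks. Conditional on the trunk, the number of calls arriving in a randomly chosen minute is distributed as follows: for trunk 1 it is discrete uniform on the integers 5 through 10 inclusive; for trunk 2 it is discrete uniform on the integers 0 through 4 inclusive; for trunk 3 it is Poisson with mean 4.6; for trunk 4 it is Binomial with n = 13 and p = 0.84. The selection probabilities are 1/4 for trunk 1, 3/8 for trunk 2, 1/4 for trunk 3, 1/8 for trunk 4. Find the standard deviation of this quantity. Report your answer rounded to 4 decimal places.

3.4909

Per component, 1: μ=7.5, E[X²]=59.1667; 2: μ=2, E[X²]=6; 3: μ=4.6, E[X²]=25.76; 4: μ=10.92, E[X²]=120.994.
E[X] = 0.25·7.5 + 0.375·2 + 0.25·4.6 + 0.125·10.92 = 5.14.
E[X²] = 0.25·59.1667 + 0.375·6 + 0.25·25.76 + 0.125·120.994 = 38.6059.
Var(X) = E[X²] − (E[X])² = 38.6059 − 26.4196 = 12.1863.
SD(X) = √12.1863 = 3.49088.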